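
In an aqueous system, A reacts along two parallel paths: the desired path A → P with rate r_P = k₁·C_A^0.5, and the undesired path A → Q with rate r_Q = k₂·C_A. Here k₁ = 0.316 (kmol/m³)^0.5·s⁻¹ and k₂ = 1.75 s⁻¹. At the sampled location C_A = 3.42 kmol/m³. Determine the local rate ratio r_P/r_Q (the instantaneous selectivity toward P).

S_{P/Q} = r_P/r_Q = (k₁·C_A^0.5)/(k₂·C_A) = (k₁/k₂)·C_A^-0.5.
= (0.316×3.420^0.5) / (1.75×3.420) = 0.5844/5.985 = 0.0976.
The undesired path is higher order in A, so low C_A (CSTR or dilute feed) favours P.

0.0976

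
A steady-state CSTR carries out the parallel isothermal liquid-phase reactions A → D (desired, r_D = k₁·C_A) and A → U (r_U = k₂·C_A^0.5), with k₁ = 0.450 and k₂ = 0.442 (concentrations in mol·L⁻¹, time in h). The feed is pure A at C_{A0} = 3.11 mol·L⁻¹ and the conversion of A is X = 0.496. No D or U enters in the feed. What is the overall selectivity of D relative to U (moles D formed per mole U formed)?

Exit C_A = C_{A0}(1−X) = 3.11×0.504 = 1.567 mol·L⁻¹.
In a CSTR the entire volume is at exit conditions, so r_D = 0.450×1.567 = 0.7053 and r_U = 0.442×1.567^0.5 = 0.5534.
Overall selectivity = C_D/C_U = r_Dτ/(r_Uτ) = r_D/r_U = 1.27.

1.27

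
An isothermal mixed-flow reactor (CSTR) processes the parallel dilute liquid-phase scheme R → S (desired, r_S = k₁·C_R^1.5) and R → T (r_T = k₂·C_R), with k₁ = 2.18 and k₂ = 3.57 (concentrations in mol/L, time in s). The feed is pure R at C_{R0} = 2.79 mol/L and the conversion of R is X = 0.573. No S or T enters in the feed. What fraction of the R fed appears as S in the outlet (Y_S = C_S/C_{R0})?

0.229

Exit C_R = C_{R0}(1−X) = 2.79×0.427 = 1.191 mol/L.
Rates in a CSTR are evaluated at the outlet concentration: r_S = 2.18×1.191^1.5 = 2.835, r_T = 3.57×1.191 = 4.253.
Fraction of consumed R going to S: r_S/(r_S+r_T) = 0.3999.
C_S = 0.3999·C_{R0}·X = 0.3999×2.79×0.573 = 0.639 mol/L; Y_S = C_S/C_{R0} = 0.229.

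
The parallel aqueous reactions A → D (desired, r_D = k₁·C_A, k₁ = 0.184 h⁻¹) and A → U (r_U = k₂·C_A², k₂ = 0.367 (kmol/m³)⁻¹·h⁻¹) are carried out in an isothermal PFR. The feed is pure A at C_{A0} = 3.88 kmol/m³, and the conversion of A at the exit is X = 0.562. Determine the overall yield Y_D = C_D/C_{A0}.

C_A = C_{A0}(1−X) = 1.699 kmol/m³.
Along a PFR/batch, dC_D/dC_A = −r_D/(r_D+r_U) = −k₁/(k₁+k₂·C_A).
Integrating from C_{A0} to C_A: C_D = (0.184/0.367)·ln[(0.184+0.367·3.88)/(0.184+0.367·1.70)] = 0.5014·ln(1.608/0.8077) = 0.3452 kmol/m³.
Y_D = C_D/C_{A0} = 0.3452/3.88 = 0.0890.

0.0890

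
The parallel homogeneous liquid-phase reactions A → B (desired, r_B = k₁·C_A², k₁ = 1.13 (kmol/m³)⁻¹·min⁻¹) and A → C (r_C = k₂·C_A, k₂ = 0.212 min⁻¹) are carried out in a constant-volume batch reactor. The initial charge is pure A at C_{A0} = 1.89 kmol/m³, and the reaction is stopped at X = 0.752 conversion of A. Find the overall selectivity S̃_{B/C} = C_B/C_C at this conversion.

5.57

C_A = C_{A0}(1−X) = 0.4687 kmol/m³.
Along a PFR/batch, dC_C/dC_A = −r_C/(r_B+r_C) = −k₂/(k₂+k₁·C_A).
Integrating from C_{A0} to C_A: C_C = (0.212/1.13)·ln[(0.212+1.13·1.89)/(0.212+1.13·0.469)] = 0.1876·ln(2.348/0.7417) = 0.2162 kmol/m³.
Then C_B = (C_{A0}−C_A) − C_C = 1.421 − 0.2162 = 1.205 kmol/m³.
S̃_{B/C} = C_B/C_C = 1.205/0.2162 = 5.57.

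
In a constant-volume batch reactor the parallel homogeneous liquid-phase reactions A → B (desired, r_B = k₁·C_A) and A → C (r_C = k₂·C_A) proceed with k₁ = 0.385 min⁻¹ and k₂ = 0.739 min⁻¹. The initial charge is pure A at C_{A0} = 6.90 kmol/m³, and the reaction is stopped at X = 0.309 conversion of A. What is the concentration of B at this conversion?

C_A = C_{A0}(1−X) = 4.768 kmol/m³.
Both paths are first order in A, so the instantaneous fraction to B is constant: dC_B/d(−C_A) = k₁/(k₁+k₂) = 0.3425.
C_B = 0.3425·(C_{A0}−C_A) = 0.3425×2.132 = 0.730 kmol/m³.

0.730 kmol/m³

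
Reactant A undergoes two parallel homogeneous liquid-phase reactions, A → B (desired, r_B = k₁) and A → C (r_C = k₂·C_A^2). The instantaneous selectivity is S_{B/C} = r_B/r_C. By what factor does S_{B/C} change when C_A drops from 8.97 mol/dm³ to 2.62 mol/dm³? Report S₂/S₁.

11.7

S_{B/C} = (k₁/k₂)·C_A^-2, so S₂/S₁ = (C_{A,2}/C_{A,1})^-2.
= (2.62/8.97)^(-2) = (0.2921)^(-2) = 11.7.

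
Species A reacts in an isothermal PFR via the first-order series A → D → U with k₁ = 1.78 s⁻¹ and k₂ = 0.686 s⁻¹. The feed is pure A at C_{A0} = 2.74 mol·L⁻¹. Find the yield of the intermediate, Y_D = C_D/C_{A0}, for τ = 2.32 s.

The intermediate concentration in a first-order A→B→C sequence is C_D = k₁C_{A0}(e^(−k₁τ) − e^(−k₂τ))/(k₂−k₁).
e^(−k₁τ) = e^(−1.78×2.32) = e^(−4.130) = 0.01609; e^(−k₂τ) = e^(−1.592) = 0.2036.
C_D = 1.78×2.74/(0.686−1.78) × (0.01609−0.2036) = (-4.458)×(-0.1875) = 0.8360 mol·L⁻¹.
Y_D = C_D/C_{A0} = 0.8360/2.74 = 0.305.

0.305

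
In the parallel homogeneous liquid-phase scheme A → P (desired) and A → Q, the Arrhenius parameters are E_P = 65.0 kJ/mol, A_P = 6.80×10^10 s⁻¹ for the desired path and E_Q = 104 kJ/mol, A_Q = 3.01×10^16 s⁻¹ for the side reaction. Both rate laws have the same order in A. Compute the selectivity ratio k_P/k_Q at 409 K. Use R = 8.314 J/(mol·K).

0.216

Since both paths have the same order in A, the concentration cancels and S_{P/Q} = k_P/k_Q = (A_P/A_Q)·exp[(E_Q−E_P)/(RT)].
(E_Q−E_P)/(RT) = (104−65.0)×10³/(8.314×409) = 39000/3400 = 11.47.
k_P/k_Q = (6.80×10^10/3.01×10^16)·exp(11.47) = 2.259×10^-6 × 95717 = 0.216.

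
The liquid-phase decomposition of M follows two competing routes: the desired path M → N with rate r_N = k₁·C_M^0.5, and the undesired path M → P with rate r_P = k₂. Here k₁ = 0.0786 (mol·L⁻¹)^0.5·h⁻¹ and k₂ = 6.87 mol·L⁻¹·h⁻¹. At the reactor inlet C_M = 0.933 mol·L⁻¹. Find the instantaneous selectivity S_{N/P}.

0.0111

S_{N/P} = r_N/r_P = (k₁·C_M^0.5)/(k₂) = (k₁/k₂)·C_M^0.5.
= (0.0786×0.9330^0.5) / (6.87) = 0.07592/6.870 = 0.0111.
Since the desired path is higher order in M, keeping C_M high (PFR or concentrated feed) favours N.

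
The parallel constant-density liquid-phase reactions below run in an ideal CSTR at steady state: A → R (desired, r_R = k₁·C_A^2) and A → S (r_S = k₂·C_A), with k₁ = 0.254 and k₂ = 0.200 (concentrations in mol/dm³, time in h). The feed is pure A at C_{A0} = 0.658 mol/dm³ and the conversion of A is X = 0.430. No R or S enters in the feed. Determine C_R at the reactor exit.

0.0913 mol/dm³

Exit C_A = C_{A0}(1−X) = 0.658×0.570 = 0.3751 mol/dm³.
Rates in a CSTR are evaluated at the outlet concentration: r_R = 0.254×0.3751^2 = 0.03573, r_S = 0.200×0.3751 = 0.07501.
Fraction of consumed A going to R: r_R/(r_R+r_S) = 0.3226.
C_R = 0.3226·C_{A0}·X = 0.3226×0.658×0.430 = 0.0913 mol/dm³.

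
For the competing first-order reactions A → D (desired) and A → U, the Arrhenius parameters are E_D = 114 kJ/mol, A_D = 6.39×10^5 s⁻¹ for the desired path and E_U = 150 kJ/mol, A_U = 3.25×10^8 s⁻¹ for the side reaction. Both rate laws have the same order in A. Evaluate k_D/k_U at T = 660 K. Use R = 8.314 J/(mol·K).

1.39

k_D/k_U = (A_D/A_U)·exp[−(E_D−E_U)/(RT)] = (A_D/A_U)·exp[(E_U−E_D)/(RT)].
(E_U−E_D)/(RT) = (150−114)×10³/(8.314×660) = 36000/5487 = 6.561.
k_D/k_U = (6.39×10^5/3.25×10^8)·exp(6.561) = 0.001966 × 706.7 = 1.39.
Since E_D < E_U, lowering the temperature improves selectivity toward D.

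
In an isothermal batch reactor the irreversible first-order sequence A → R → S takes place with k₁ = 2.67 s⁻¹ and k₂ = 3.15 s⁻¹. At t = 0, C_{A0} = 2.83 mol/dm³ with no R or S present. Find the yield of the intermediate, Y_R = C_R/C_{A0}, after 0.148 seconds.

0.257

For first-order series with pure A initially, C_R(t) = k₁C_{A0}/(k₂−k₁)·(e^(−k₁t) − e^(−k₂t)).
e^(−k₁t) = e^(−2.67×0.148) = e^(−0.3952) = 0.6736; e^(−k₂t) = e^(−0.4662) = 0.6274.
C_R = 2.67×2.83/(3.15−2.67) × (0.6736−0.6274) = 15.74×0.04619 = 0.7271 mol/dm³.
Y_R = C_R/C_{A0} = 0.7271/2.83 = 0.257.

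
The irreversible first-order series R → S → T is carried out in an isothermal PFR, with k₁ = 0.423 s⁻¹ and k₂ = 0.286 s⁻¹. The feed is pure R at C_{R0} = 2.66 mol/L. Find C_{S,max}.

1.18 mol/L

For a first-order series the maximum intermediate yield is C_{S,max}/C_{R0} = (k₁/k₂)^[k₂/(k₂−k₁)].
= (0.423/0.286)^(0.286/(0.286−0.423)) = (1.479)^(-2.088) = 0.4417.
C_{S,max} = 0.4417×2.66 = 1.18 mol/L.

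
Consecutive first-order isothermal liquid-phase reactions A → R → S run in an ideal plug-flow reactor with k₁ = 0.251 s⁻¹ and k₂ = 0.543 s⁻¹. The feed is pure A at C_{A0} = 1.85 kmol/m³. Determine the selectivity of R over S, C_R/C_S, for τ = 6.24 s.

The intermediate concentration in a first-order A→B→C sequence is C_R = k₁C_{A0}(e^(−k₁τ) − e^(−k₂τ))/(k₂−k₁).
e^(−k₁τ) = e^(−0.251×6.24) = e^(−1.566) = 0.2088; e^(−k₂τ) = e^(−3.388) = 0.03377.
C_R = 0.251×1.85/(0.543−0.251) × (0.2088−0.03377) = 1.590×0.1751 = 0.2784 kmol/m³.
C_A = C_{A0}e^(−k₁τ) = 0.3863 kmol/m³, so C_S = C_{A0}−C_A−C_R = 1.185 kmol/m³; C_R/C_S = 0.235.

0.235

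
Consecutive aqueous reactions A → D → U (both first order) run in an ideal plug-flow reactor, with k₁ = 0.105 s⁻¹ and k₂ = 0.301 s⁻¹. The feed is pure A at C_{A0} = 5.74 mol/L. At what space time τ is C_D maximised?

Setting dC_D/dτ = 0 gives τ_opt = ln(k₂/k₁)/(k₂−k₁).
= ln(0.301/0.105)/(0.301−0.105) = ln(2.867)/0.1960 = 1.053/0.1960 = 5.37 s.

5.37 s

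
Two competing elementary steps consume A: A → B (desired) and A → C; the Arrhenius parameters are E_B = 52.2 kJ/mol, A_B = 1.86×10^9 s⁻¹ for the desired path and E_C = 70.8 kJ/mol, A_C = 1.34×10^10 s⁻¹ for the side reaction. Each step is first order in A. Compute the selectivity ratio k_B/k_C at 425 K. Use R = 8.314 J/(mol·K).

Since both paths have the same order in A, the concentration cancels and S_{B/C} = k_B/k_C = (A_B/A_C)·exp[(E_C−E_B)/(RT)].
(E_C−E_B)/(RT) = (70.8−52.2)×10³/(8.314×425) = 18600/3533 = 5.264.
k_B/k_C = (1.86×10^9/1.34×10^10)·exp(5.264) = 0.1388 × 193.2 = 26.8.
Since E_B < E_C, lowering the temperature improves selectivity toward B.

26.8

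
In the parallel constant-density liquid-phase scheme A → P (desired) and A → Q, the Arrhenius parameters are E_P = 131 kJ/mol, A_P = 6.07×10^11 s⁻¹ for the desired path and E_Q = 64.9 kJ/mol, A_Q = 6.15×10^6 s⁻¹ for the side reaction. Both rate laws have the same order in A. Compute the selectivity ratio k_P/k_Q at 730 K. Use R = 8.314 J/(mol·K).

k_P/k_Q = (A_P/A_Q)·exp[−(E_P−E_Q)/(RT)] = (A_P/A_Q)·exp[(E_Q−E_P)/(RT)].
(E_Q−E_P)/(RT) = (64.9−131)×10³/(8.314×730) = -66100/6069 = -10.89.
k_P/k_Q = (6.07×10^11/6.15×10^6)·exp(-10.89) = 98699 × 1.862×10^-5 = 1.84.
Since E_P > E_Q, raising the temperature improves selectivity toward P.

1.84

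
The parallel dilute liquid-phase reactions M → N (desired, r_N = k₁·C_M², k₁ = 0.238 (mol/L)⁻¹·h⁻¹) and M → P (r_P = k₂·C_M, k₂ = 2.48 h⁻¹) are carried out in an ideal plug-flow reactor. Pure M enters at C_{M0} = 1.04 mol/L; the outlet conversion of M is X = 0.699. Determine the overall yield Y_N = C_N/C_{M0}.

C_M = C_{M0}(1−X) = 0.3130 mol/L.
Along a PFR/batch, dC_P/dC_M = −r_P/(r_N+r_P) = −k₂/(k₂+k₁·C_M).
Integrating from C_{M0} to C_M: C_P = (2.48/0.238)·ln[(2.48+0.238·1.04)/(2.48+0.238·0.313)] = 10.42·ln(2.728/2.555) = 0.6829 mol/L.
Then C_N = (C_{M0}−C_M) − C_P = 0.7270 − 0.6829 = 0.04408 mol/L.
Y_N = C_N/C_{M0} = 0.04408/1.04 = 0.0424.

0.0424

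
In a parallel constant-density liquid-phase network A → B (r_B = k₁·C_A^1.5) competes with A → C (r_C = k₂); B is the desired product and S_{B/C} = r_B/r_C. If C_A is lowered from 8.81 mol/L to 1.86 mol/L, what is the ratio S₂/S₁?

S_{B/C} = (k₁/k₂)·C_A^1.5, so S₂/S₁ = (C_{A,2}/C_{A,1})^1.5.
= (1.86/8.81)^1.5 = (0.2111)^1.5 = 0.0970.

0.0970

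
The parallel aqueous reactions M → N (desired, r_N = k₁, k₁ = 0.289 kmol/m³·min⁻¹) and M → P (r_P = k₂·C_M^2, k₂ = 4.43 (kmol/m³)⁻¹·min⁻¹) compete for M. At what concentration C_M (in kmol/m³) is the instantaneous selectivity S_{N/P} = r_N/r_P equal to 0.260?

S_{N/P} = (k₁/k₂)·C_M^-2 ⇒ C_M = (S·k₂/k₁)^(-0.5).
= (0.260×4.43/0.289)^(-0.5) = (3.985)^(-0.5) = 0.501 kmol/m³.

0.501 kmol/m³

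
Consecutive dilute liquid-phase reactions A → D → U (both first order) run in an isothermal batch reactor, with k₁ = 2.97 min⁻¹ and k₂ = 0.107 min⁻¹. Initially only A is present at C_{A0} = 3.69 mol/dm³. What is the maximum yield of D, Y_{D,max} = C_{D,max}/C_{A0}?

For a first-order series the maximum intermediate yield is C_{D,max}/C_{A0} = (k₁/k₂)^[k₂/(k₂−k₁)].
= (2.97/0.107)^(0.107/(0.107−2.97)) = (27.76)^(-0.03737) = 0.8832.

0.883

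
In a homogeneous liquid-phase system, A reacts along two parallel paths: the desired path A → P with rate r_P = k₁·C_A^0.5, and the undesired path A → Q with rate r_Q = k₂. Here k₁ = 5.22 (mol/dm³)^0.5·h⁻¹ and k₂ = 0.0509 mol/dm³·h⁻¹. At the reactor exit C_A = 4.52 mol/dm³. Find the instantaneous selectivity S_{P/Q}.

218

S_{P/Q} = r_P/r_Q = (k₁·C_A^0.5)/(k₂) = (k₁/k₂)·C_A^0.5.
= (5.22×4.520^0.5) / (0.0509) = 11.10/0.05090 = 218.
Since the desired path is higher order in A, keeping C_A high (PFR or concentrated feed) favours P.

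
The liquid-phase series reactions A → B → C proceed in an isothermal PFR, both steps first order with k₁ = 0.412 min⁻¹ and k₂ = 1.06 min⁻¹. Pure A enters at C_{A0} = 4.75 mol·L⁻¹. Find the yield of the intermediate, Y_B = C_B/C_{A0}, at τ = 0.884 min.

0.193

The intermediate concentration in a first-order A→B→C sequence is C_B = k₁C_{A0}(e^(−k₁τ) − e^(−k₂τ))/(k₂−k₁).
e^(−k₁τ) = e^(−0.412×0.884) = e^(−0.3642) = 0.6947; e^(−k₂τ) = e^(−0.9370) = 0.3918.
C_B = 0.412×4.75/(1.06−0.412) × (0.6947−0.3918) = 3.020×0.3030 = 0.9150 mol·L⁻¹.
Y_B = C_B/C_{A0} = 0.9150/4.75 = 0.193.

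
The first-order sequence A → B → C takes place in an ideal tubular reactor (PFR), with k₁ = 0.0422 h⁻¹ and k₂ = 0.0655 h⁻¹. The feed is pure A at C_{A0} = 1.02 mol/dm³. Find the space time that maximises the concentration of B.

18.9 h

For first-order series the maximum of C_B occurs at τ_opt = ln(k₂/k₁)/(k₂−k₁).
= ln(0.0655/0.0422)/(0.0655−0.0422) = ln(1.552)/0.02330 = 0.4396/0.02330 = 18.9 h.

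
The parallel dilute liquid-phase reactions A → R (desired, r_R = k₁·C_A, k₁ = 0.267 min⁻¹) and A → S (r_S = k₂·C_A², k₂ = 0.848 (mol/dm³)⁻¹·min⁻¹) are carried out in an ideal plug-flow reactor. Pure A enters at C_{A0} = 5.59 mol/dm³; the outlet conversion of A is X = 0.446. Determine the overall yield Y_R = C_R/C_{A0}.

C_A = C_{A0}(1−X) = 3.097 mol/dm³.
Along a PFR/batch, dC_R/dC_A = −r_R/(r_R+r_S) = −k₁/(k₁+k₂·C_A).
Integrating from C_{A0} to C_A: C_R = (0.267/0.848)·ln[(0.267+0.848·5.59)/(0.267+0.848·3.10)] = 0.3149·ln(5.007/2.893) = 0.1727 mol/dm³.
Y_R = C_R/C_{A0} = 0.1727/5.59 = 0.0309.

0.0309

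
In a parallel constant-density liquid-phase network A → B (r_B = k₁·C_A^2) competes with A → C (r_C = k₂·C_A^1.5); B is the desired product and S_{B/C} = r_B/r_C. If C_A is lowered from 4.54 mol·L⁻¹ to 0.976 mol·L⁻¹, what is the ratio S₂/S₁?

0.464

S_{B/C} = (k₁/k₂)·C_A^0.5, so S₂/S₁ = (C_{A,2}/C_{A,1})^0.5.
= (0.976/4.54)^0.5 = (0.2150)^0.5 = 0.464.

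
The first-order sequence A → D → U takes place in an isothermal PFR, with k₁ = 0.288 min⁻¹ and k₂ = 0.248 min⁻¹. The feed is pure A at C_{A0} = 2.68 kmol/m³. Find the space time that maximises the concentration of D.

3.74 min

The intermediate peaks when r₁ = r₂, i.e. k₁e^(−k₁τ) = k₂e^(−k₂τ), giving τ_opt = ln(k₂/k₁)/(k₂−k₁).
= ln(0.248/0.288)/(0.248−0.288) = ln(0.8611)/-0.04000 = -0.1495/-0.04000 = 3.74 min.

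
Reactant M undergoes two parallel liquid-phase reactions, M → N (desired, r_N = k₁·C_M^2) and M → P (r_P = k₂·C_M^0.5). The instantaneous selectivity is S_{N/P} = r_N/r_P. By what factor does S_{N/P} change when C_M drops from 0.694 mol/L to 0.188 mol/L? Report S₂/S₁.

S_{N/P} = (k₁/k₂)·C_M^1.5, so S₂/S₁ = (C_{M,2}/C_{M,1})^1.5.
= (0.188/0.694)^1.5 = (0.2709)^1.5 = 0.141.
Selectivity toward N falls as C_M falls — high-concentration operation is favoured.

0.141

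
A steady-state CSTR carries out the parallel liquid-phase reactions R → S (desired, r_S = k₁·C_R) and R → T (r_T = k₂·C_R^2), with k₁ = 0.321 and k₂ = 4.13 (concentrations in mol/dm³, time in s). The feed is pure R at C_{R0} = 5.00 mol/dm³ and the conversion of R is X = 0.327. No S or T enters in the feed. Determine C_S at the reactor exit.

0.0369 mol/dm³

Exit C_R = C_{R0}(1−X) = 5.00×0.673 = 3.365 mol/dm³.
Rates in a CSTR are evaluated at the outlet concentration: r_S = 0.321×3.365 = 1.080, r_T = 4.13×3.365^2 = 46.76.
Fraction of consumed R going to S: r_S/(r_S+r_T) = 0.02258.
C_S = 0.02258·C_{R0}·X = 0.02258×5.00×0.327 = 0.0369 mol/dm³.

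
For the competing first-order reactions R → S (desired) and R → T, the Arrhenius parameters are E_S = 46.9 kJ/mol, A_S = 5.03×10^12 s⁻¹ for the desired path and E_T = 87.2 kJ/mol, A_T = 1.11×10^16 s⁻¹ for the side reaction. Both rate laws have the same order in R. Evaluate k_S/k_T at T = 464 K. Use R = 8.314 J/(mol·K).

With equal orders, S_{S/T} = k_S/k_T = (A_S/A_T)·exp[(E_T−E_S)/(RT)].
(E_T−E_S)/(RT) = (87.2−46.9)×10³/(8.314×464) = 40300/3858 = 10.45.
k_S/k_T = (5.03×10^12/1.11×10^16)·exp(10.45) = 4.532×10^-4 × 34429 = 15.6.
Since E_S < E_T, lowering the temperature improves selectivity toward S.

15.6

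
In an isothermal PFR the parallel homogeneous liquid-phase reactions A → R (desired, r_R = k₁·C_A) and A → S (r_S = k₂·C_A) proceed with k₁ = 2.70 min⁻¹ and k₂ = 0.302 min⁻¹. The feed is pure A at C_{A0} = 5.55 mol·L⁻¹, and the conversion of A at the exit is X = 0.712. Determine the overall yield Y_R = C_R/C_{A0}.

C_A = C_{A0}(1−X) = 1.598 mol·L⁻¹.
Both paths are first order in A, so the instantaneous fraction to R is constant: dC_R/d(−C_A) = k₁/(k₁+k₂) = 0.8994.
C_R = 0.8994·(C_{A0}−C_A) = 0.8994×3.952 = 3.55 mol·L⁻¹.
Y_R = C_R/C_{A0} = 3.554/5.55 = 0.640.

0.640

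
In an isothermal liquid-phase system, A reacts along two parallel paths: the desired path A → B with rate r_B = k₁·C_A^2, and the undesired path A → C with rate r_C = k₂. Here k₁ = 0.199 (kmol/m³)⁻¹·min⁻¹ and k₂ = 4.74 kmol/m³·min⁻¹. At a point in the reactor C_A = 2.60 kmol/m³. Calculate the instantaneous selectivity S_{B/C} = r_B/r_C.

S_{B/C} = r_B/r_C = (k₁·C_A^2)/(k₂) = (k₁/k₂)·C_A^2.
= (0.199×2.600^2) / (4.74) = 1.345/4.740 = 0.284.
Since the desired path is higher order in A, keeping C_A high (PFR or concentrated feed) favours B.

0.284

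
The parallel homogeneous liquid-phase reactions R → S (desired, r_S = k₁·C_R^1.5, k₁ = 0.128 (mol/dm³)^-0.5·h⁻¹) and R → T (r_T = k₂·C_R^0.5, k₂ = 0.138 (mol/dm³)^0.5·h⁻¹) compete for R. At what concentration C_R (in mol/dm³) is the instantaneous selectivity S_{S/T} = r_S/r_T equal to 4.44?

S_{S/T} = (k₁/k₂)·C_R ⇒ C_R = S·k₂/k₁.
= 4.44×0.138/0.128 = 4.79 mol/dm³.

4.79 mol/dm³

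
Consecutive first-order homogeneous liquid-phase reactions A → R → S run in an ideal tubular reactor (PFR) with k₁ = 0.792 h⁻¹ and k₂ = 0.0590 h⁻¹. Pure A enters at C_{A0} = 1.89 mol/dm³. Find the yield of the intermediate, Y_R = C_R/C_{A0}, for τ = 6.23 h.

The intermediate concentration in a first-order A→B→C sequence is C_R = k₁C_{A0}(e^(−k₁τ) − e^(−k₂τ))/(k₂−k₁).
e^(−k₁τ) = e^(−0.792×6.23) = e^(−4.934) = 0.007197; e^(−k₂τ) = e^(−0.3676) = 0.6924.
C_R = 0.792×1.89/(0.0590−0.792) × (0.007197−0.6924) = (-2.042)×(-0.6852) = 1.399 mol/dm³.
Y_R = C_R/C_{A0} = 1.399/1.89 = 0.740.

0.740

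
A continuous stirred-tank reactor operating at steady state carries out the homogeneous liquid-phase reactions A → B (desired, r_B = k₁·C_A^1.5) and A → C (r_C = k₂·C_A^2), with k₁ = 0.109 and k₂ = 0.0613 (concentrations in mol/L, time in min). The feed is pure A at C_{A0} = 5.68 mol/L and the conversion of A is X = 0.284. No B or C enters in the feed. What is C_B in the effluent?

0.756 mol/L

Exit C_A = C_{A0}(1−X) = 5.68×0.716 = 4.067 mol/L.
Rates in a CSTR are evaluated at the outlet concentration: r_B = 0.109×4.067^1.5 = 0.8940, r_C = 0.0613×4.067^2 = 1.014.
Fraction of consumed A going to B: r_B/(r_B+r_C) = 0.4686.
C_B = 0.4686·C_{A0}·X = 0.4686×5.68×0.284 = 0.756 mol/L.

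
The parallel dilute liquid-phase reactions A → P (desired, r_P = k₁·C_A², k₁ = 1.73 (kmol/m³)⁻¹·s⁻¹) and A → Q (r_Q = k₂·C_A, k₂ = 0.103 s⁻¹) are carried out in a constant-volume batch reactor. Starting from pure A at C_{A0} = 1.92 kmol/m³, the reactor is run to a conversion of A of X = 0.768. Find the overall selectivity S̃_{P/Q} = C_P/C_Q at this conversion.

17.1

C_A = C_{A0}(1−X) = 0.4454 kmol/m³.
Along a PFR/batch, dC_Q/dC_A = −r_Q/(r_P+r_Q) = −k₂/(k₂+k₁·C_A).
Integrating from C_{A0} to C_A: C_Q = (0.103/1.73)·ln[(0.103+1.73·1.92)/(0.103+1.73·0.445)] = 0.05954·ln(3.425/0.8736) = 0.08133 kmol/m³.
Then C_P = (C_{A0}−C_A) − C_Q = 1.475 − 0.08133 = 1.393 kmol/m³.
S̃_{P/Q} = C_P/C_Q = 1.393/0.08133 = 17.1.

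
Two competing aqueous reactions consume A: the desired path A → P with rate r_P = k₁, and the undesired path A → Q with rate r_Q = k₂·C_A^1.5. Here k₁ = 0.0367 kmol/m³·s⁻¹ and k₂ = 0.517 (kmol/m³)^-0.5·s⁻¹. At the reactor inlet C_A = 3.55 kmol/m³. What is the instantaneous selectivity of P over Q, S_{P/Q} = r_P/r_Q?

0.0106

S_{P/Q} = r_P/r_Q = (k₁)/(k₂·C_A^1.5) = (k₁/k₂)·C_A^-1.5.
= (0.0367) / (0.517×3.550^1.5) = 0.03670/3.458 = 0.0106.
The undesired path is higher order in A, so low C_A (CSTR or dilute feed) favours P.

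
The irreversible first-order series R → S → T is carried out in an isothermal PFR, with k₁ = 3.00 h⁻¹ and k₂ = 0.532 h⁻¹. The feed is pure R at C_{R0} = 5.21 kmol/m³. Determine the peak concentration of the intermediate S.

3.59 kmol/m³

For a first-order series the maximum intermediate yield is C_{S,max}/C_{R0} = (k₁/k₂)^[k₂/(k₂−k₁)].
= (3.00/0.532)^(0.532/(0.532−3.00)) = (5.639)^(-0.2156) = 0.6888.
C_{S,max} = 0.6888×5.21 = 3.59 kmol/m³.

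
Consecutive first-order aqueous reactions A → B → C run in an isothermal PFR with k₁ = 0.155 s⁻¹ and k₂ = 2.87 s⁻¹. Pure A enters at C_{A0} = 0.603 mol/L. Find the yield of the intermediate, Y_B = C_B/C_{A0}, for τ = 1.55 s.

0.0442

The intermediate concentration in a first-order A→B→C sequence is C_B = k₁C_{A0}(e^(−k₁τ) − e^(−k₂τ))/(k₂−k₁).
e^(−k₁τ) = e^(−0.155×1.55) = e^(−0.2402) = 0.7864; e^(−k₂τ) = e^(−4.449) = 0.01170.
C_B = 0.155×0.603/(2.87−0.155) × (0.7864−0.01170) = 0.03443×0.7747 = 0.02667 mol/L.
Y_B = C_B/C_{A0} = 0.02667/0.603 = 0.0442.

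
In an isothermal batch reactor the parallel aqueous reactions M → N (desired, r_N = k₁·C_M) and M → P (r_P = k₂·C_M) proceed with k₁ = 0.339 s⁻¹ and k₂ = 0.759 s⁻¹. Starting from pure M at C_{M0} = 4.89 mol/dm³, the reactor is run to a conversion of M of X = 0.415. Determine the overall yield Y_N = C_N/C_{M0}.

0.128

C_M = C_{M0}(1−X) = 2.861 mol/dm³.
Both paths are first order in M, so the instantaneous fraction to N is constant: dC_N/d(−C_M) = k₁/(k₁+k₂) = 0.3087.
C_N = 0.3087·(C_{M0}−C_M) = 0.3087×2.029 = 0.627 mol/dm³.
Y_N = C_N/C_{M0} = 0.6265/4.89 = 0.128.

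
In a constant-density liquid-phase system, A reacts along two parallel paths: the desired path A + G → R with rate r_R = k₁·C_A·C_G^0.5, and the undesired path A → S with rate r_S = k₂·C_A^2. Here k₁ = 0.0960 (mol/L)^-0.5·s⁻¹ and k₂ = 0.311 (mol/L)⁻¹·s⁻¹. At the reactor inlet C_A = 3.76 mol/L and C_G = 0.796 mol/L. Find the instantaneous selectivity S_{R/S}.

0.0732

S_{R/S} = r_R/r_S = (k₁·C_A·C_G^0.5)/(k₂·C_A^2) = (k₁/k₂)·C_A⁻¹·C_G^0.5.
= (0.0960×3.760×0.7960^0.5) / (0.311×3.760^2) = 0.3220/4.397 = 0.0732.
The undesired path is higher order in A, so low C_A (CSTR or dilute feed) favours R.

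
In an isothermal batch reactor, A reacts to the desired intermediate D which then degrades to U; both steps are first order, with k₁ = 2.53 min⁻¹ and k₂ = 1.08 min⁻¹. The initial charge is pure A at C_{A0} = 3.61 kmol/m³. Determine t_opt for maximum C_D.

0.587 min

For first-order series the maximum of C_D occurs at t_opt = ln(k₂/k₁)/(k₂−k₁).
= ln(1.08/2.53)/(1.08−2.53) = ln(0.4269)/-1.450 = -0.8513/-1.450 = 0.587 min.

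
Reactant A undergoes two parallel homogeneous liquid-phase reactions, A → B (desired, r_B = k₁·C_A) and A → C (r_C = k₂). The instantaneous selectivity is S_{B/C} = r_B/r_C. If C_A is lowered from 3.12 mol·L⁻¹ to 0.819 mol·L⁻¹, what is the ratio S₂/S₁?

0.262

S_{B/C} = (k₁/k₂)·C_A, so S₂/S₁ = (C_{A,2}/C_{A,1}).
= 0.819/3.12 = 0.262.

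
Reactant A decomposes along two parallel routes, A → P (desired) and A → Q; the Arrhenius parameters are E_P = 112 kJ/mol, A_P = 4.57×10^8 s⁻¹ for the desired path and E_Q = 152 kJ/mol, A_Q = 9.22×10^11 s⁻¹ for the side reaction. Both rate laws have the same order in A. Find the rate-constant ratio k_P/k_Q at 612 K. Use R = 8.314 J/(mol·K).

With equal orders, S_{P/Q} = k_P/k_Q = (A_P/A_Q)·exp[(E_Q−E_P)/(RT)].
(E_Q−E_P)/(RT) = (152−112)×10³/(8.314×612) = 40000/5088 = 7.861.
k_P/k_Q = (4.57×10^8/9.22×10^11)·exp(7.861) = 4.957×10^-4 × 2595 = 1.29.

1.29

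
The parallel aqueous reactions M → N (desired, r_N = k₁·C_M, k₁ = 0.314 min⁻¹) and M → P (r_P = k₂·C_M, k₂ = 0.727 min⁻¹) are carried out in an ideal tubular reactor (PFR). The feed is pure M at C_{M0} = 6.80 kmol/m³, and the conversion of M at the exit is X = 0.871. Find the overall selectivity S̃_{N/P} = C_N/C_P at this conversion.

0.432

C_M = C_{M0}(1−X) = 0.8772 kmol/m³.
Both paths are first order in M, so the instantaneous fraction to N is constant: dC_N/d(−C_M) = k₁/(k₁+k₂) = 0.3016.
C_N = 0.3016·(C_{M0}−C_M) = 0.3016×5.923 = 1.79 kmol/m³.
C_P = (C_{M0}−C_M)−C_N = 4.136 kmol/m³; S̃_{N/P} = 1.787/4.136 = 0.432.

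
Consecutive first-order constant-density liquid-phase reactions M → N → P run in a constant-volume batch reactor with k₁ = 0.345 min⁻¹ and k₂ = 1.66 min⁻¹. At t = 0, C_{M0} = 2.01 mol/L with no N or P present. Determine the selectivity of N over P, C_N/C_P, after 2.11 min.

0.298

The intermediate concentration in a first-order A→B→C sequence is C_N = k₁C_{M0}(e^(−k₁t) − e^(−k₂t))/(k₂−k₁).
e^(−k₁t) = e^(−0.345×2.11) = e^(−0.7279) = 0.4829; e^(−k₂t) = e^(−3.503) = 0.03012.
C_N = 0.345×2.01/(1.66−0.345) × (0.4829−0.03012) = 0.5273×0.4528 = 0.2388 mol/L.
C_M = C_{M0}e^(−k₁t) = 0.9706 mol/L, so C_P = C_{M0}−C_M−C_N = 0.8006 mol/L; C_N/C_P = 0.298.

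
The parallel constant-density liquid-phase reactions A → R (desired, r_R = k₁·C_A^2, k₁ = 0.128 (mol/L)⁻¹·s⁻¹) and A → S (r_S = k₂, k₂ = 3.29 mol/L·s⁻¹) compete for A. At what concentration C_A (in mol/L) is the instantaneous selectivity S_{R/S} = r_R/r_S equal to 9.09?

15.3 mol/L

S_{R/S} = (k₁/k₂)·C_A^2 ⇒ C_A = (S·k₂/k₁)^(0.5).
= (9.09×3.29/0.128)^(0.5) = (233.6)^(0.5) = 15.3 mol/L.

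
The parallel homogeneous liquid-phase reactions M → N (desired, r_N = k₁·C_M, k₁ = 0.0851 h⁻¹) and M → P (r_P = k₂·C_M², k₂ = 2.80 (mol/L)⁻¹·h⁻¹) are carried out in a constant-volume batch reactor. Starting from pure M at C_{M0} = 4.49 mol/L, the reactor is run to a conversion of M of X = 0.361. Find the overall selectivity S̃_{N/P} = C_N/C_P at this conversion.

C_M = C_{M0}(1−X) = 2.869 mol/L.
Along a PFR/batch, dC_N/dC_M = −r_N/(r_N+r_P) = −k₁/(k₁+k₂·C_M).
Integrating from C_{M0} to C_M: C_N = (0.0851/2.80)·ln[(0.0851+2.80·4.49)/(0.0851+2.80·2.87)] = 0.03039·ln(12.66/8.119) = 0.01350 mol/L.
C_P = (C_{M0}−C_M)−C_N = 1.607 mol/L; S̃_{N/P} = 0.01350/1.607 = 0.00840.

0.00840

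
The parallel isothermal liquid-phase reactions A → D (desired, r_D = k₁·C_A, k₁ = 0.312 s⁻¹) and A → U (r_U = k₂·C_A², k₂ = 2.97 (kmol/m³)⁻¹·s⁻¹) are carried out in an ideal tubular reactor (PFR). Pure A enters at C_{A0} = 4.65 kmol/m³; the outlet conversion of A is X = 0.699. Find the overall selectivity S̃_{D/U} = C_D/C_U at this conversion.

0.0386

C_A = C_{A0}(1−X) = 1.400 kmol/m³.
Along a PFR/batch, dC_D/dC_A = −r_D/(r_D+r_U) = −k₁/(k₁+k₂·C_A).
Integrating from C_{A0} to C_A: C_D = (0.312/2.97)·ln[(0.312+2.97·4.65)/(0.312+2.97·1.40)] = 0.1051·ln(14.12/4.469) = 0.1209 kmol/m³.
C_U = (C_{A0}−C_A)−C_D = 3.129 kmol/m³; S̃_{D/U} = 0.1209/3.129 = 0.0386.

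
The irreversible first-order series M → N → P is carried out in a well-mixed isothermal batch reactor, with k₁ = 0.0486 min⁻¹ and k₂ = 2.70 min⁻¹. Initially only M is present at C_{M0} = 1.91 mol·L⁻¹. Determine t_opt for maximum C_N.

1.52 min

For first-order series the maximum of C_N occurs at t_opt = ln(k₂/k₁)/(k₂−k₁).
= ln(2.70/0.0486)/(2.70−0.0486) = ln(55.56)/2.651 = 4.017/2.651 = 1.52 min.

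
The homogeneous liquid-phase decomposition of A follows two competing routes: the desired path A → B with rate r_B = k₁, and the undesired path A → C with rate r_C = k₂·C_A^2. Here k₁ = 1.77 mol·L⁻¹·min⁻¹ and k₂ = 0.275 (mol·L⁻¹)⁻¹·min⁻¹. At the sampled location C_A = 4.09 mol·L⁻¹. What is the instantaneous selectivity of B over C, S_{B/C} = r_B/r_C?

S_{B/C} = r_B/r_C = (k₁)/(k₂·C_A^2) = (k₁/k₂)·C_A^-2.
= (1.77) / (0.275×4.090^2) = 1.770/4.600 = 0.385.

0.385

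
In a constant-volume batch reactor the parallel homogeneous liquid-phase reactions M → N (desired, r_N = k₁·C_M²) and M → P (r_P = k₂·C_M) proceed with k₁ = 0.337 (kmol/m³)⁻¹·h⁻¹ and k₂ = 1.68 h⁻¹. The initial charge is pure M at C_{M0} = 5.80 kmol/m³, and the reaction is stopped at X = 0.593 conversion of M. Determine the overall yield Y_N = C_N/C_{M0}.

C_M = C_{M0}(1−X) = 2.361 kmol/m³.
Along a PFR/batch, dC_P/dC_M = −r_P/(r_N+r_P) = −k₂/(k₂+k₁·C_M).
Integrating from C_{M0} to C_M: C_P = (1.68/0.337)·ln[(1.68+0.337·5.80)/(1.68+0.337·2.36)] = 4.985·ln(3.635/2.476) = 1.915 kmol/m³.
Then C_N = (C_{M0}−C_M) − C_P = 3.439 − 1.915 = 1.525 kmol/m³.
Y_N = C_N/C_{M0} = 1.525/5.80 = 0.263.

0.263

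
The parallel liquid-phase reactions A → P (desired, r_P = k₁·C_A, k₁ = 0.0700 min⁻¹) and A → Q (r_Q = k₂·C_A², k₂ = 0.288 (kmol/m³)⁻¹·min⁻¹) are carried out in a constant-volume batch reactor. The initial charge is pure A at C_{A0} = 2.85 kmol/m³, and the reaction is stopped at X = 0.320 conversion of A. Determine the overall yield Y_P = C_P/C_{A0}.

C_A = C_{A0}(1−X) = 1.938 kmol/m³.
Along a PFR/batch, dC_P/dC_A = −r_P/(r_P+r_Q) = −k₁/(k₁+k₂·C_A).
Integrating from C_{A0} to C_A: C_P = (0.0700/0.288)·ln[(0.0700+0.288·2.85)/(0.0700+0.288·1.94)] = 0.2431·ln(0.8908/0.6281) = 0.08491 kmol/m³.
Y_P = C_P/C_{A0} = 0.08491/2.85 = 0.0298.

0.0298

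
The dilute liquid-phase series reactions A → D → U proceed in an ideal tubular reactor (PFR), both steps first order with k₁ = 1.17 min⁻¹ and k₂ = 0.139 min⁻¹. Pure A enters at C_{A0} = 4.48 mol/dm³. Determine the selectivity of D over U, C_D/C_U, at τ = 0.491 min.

26.4

The intermediate concentration in a first-order A→B→C sequence is C_D = k₁C_{A0}(e^(−k₁τ) − e^(−k₂τ))/(k₂−k₁).
e^(−k₁τ) = e^(−1.17×0.491) = e^(−0.5745) = 0.5630; e^(−k₂τ) = e^(−0.06825) = 0.9340.
C_D = 1.17×4.48/(0.139−1.17) × (0.5630−0.9340) = (-5.084)×(-0.3710) = 1.886 mol/dm³.
C_A = C_{A0}e^(−k₁τ) = 2.522 mol/dm³, so C_U = C_{A0}−C_A−C_D = 0.07146 mol/dm³; C_D/C_U = 26.4.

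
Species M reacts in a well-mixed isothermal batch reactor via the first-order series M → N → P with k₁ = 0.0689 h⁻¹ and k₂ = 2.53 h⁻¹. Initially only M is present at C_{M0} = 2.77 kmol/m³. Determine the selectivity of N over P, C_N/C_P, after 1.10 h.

0.497

Solving the coupled first-order balances gives C_N(t) = [k₁/(k₂−k₁)]·C_{M0}·(e^(−k₁t) − e^(−k₂t)).
e^(−k₁t) = e^(−0.0689×1.10) = e^(−0.07579) = 0.9270; e^(−k₂t) = e^(−2.783) = 0.06185.
C_N = 0.0689×2.77/(2.53−0.0689) × (0.9270−0.06185) = 0.07755×0.8652 = 0.06709 kmol/m³.
C_M = C_{M0}e^(−k₁t) = 2.568 kmol/m³, so C_P = C_{M0}−C_M−C_N = 0.1351 kmol/m³; C_N/C_P = 0.497.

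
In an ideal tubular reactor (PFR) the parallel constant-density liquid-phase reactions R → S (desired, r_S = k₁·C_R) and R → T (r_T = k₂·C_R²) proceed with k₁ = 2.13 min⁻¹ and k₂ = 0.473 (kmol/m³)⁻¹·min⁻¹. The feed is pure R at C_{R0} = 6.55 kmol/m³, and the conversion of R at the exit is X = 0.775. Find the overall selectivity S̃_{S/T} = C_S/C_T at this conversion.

1.20

C_R = C_{R0}(1−X) = 1.474 kmol/m³.
Along a PFR/batch, dC_S/dC_R = −r_S/(r_S+r_T) = −k₁/(k₁+k₂·C_R).
Integrating from C_{R0} to C_R: C_S = (2.13/0.473)·ln[(2.13+0.473·6.55)/(2.13+0.473·1.47)] = 4.503·ln(5.228/2.827) = 2.769 kmol/m³.
C_T = (C_{R0}−C_R)−C_S = 2.308 kmol/m³; S̃_{S/T} = 2.769/2.308 = 1.20.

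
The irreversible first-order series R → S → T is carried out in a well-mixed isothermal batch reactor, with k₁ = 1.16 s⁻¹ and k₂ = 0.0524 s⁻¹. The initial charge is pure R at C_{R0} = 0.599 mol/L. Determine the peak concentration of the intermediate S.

0.517 mol/L

At the optimum, C_{S,max}/C_{R0} = (k₁/k₂)^[k₂/(k₂−k₁)].
= (1.16/0.0524)^(0.0524/(0.0524−1.16)) = (22.14)^(-0.04731) = 0.8637.
C_{S,max} = 0.8637×0.599 = 0.517 mol/L.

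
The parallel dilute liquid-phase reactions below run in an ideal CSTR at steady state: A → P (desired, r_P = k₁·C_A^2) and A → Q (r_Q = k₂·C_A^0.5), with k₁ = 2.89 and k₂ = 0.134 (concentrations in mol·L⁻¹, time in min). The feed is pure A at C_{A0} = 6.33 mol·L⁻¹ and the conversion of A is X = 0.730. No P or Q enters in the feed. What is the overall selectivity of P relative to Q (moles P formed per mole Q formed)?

Exit C_A = C_{A0}(1−X) = 6.33×0.270 = 1.709 mol·L⁻¹.
Rates in a CSTR are evaluated at the outlet concentration: r_P = 2.89×1.709^2 = 8.442, r_Q = 0.134×1.709^0.5 = 0.1752.
Overall selectivity = C_P/C_Q = r_Pτ/(r_Qτ) = r_P/r_Q = 48.2.

48.2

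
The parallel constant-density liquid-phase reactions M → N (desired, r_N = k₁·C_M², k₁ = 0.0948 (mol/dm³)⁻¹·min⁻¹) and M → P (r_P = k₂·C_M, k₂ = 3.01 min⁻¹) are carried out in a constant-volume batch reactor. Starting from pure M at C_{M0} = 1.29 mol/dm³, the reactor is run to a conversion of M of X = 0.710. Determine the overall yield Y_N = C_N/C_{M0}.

C_M = C_{M0}(1−X) = 0.3741 mol/dm³.
Along a PFR/batch, dC_P/dC_M = −r_P/(r_N+r_P) = −k₂/(k₂+k₁·C_M).
Integrating from C_{M0} to C_M: C_P = (3.01/0.0948)·ln[(3.01+0.0948·1.29)/(3.01+0.0948·0.374)] = 31.75·ln(3.132/3.045) = 0.8926 mol/dm³.
Then C_N = (C_{M0}−C_M) − C_P = 0.9159 − 0.8926 = 0.02333 mol/dm³.
Y_N = C_N/C_{M0} = 0.02333/1.29 = 0.0181.

0.0181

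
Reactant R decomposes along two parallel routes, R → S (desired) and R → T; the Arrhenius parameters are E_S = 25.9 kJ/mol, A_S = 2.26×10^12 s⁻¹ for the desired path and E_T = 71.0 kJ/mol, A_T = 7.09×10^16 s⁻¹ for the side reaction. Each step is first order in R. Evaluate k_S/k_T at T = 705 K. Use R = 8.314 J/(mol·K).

With equal orders, S_{S/T} = k_S/k_T = (A_S/A_T)·exp[(E_T−E_S)/(RT)].
(E_T−E_S)/(RT) = (71.0−25.9)×10³/(8.314×705) = 45100/5861 = 7.694.
k_S/k_T = (2.26×10^12/7.09×10^16)·exp(7.694) = 3.188×10^-5 × 2196 = 0.0700.
Since E_S < E_T, lowering the temperature improves selectivity toward S.

0.0700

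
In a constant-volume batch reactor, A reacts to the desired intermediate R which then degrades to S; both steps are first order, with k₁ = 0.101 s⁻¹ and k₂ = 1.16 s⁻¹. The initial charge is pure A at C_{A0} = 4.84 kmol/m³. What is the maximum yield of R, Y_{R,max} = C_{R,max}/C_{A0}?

0.0690

Evaluating C_R at t_opt = ln(k₂/k₁)/(k₂−k₁) gives C_{R,max}/C_{A0} = (k₁/k₂)^[k₂/(k₂−k₁)].
= (0.101/1.16)^(1.16/(1.16−0.101)) = (0.08707)^(1.095) = 0.06899.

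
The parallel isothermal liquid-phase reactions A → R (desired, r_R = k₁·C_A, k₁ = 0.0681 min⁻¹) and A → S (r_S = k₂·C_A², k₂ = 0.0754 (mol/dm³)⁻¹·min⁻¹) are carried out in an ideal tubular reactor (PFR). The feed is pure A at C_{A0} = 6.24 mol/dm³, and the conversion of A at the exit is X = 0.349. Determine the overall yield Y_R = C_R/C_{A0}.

C_A = C_{A0}(1−X) = 4.062 mol/dm³.
Along a PFR/batch, dC_R/dC_A = −r_R/(r_R+r_S) = −k₁/(k₁+k₂·C_A).
Integrating from C_{A0} to C_A: C_R = (0.0681/0.0754)·ln[(0.0681+0.0754·6.24)/(0.0681+0.0754·4.06)] = 0.9032·ln(0.5386/0.3744) = 0.3285 mol/dm³.
Y_R = C_R/C_{A0} = 0.3285/6.24 = 0.0526.

0.0526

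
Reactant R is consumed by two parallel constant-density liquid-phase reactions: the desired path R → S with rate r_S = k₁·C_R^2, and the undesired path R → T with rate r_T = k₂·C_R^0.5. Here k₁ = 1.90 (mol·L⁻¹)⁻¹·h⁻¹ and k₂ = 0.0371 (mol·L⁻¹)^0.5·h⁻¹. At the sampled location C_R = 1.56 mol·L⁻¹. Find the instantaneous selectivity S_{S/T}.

S_{S/T} = r_S/r_T = (k₁·C_R^2)/(k₂·C_R^0.5) = (k₁/k₂)·C_R^1.5.
= (1.90×1.560^2) / (0.0371×1.560^0.5) = 4.624/0.04634 = 99.8.

99.8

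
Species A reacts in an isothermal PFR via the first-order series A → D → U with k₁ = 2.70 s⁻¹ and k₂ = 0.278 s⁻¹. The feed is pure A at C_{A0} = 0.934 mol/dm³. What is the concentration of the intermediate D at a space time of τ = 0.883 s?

0.719 mol/dm³

Solving the coupled first-order balances gives C_D(τ) = [k₁/(k₂−k₁)]·C_{A0}·(e^(−k₁τ) − e^(−k₂τ)).
e^(−k₁τ) = e^(−2.70×0.883) = e^(−2.384) = 0.09217; e^(−k₂τ) = e^(−0.2455) = 0.7823.
C_D = 2.70×0.934/(0.278−2.70) × (0.09217−0.7823) = (-1.041)×(-0.6902) = 0.7186 mol/dm³.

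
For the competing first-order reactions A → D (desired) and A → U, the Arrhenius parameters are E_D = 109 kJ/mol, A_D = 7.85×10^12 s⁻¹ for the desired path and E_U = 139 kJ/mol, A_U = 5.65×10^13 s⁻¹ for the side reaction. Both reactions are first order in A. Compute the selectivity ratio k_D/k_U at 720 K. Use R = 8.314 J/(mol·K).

20.9

k_D/k_U = (A_D/A_U)·exp[−(E_D−E_U)/(RT)] = (A_D/A_U)·exp[(E_U−E_D)/(RT)].
(E_U−E_D)/(RT) = (139−109)×10³/(8.314×720) = 30000/5986 = 5.012.
k_D/k_U = (7.85×10^12/5.65×10^13)·exp(5.012) = 0.1389 × 150.1 = 20.9.
Since E_D < E_U, lowering the temperature improves selectivity toward D.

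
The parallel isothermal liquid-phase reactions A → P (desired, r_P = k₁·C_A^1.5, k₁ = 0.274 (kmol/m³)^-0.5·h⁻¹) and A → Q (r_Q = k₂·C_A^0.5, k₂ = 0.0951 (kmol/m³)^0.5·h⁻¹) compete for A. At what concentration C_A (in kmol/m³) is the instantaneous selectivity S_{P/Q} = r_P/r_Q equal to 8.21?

S_{P/Q} = (k₁/k₂)·C_A ⇒ C_A = S·k₂/k₁.
= 8.21×0.0951/0.274 = 2.85 kmol/m³.

2.85 kmol/m³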